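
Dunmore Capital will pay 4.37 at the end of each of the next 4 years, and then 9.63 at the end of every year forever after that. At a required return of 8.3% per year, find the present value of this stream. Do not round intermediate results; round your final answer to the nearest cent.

PV of 4-year annuity: 4.37 × [1 − (1+0.083)^−4] / 0.083 = 14.37787
Perpetuity value at year 4: 9.63 / 0.083 = 116.02410
PV of perpetuity: 116.02410 / (1+0.083)^4 = 84.34015
Total PV = 14.37787 + 84.34015 = 98.71802

98.72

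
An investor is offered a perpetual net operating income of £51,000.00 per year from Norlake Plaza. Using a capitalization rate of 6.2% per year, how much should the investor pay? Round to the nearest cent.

£822580.65

Level perpetuity: PV = C / r = £51,000.00 / 0.062 = £822,580.65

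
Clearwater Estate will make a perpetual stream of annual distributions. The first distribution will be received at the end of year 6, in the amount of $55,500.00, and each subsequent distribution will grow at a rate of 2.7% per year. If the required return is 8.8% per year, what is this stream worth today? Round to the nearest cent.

Value at end of year 5: C₁ / (r − g) = $55,500.00 / (0.088 − 0.027) = $909,836.0656
Discount to today: PV = $909,836.0656 / (1 + 0.088)^5 = $909,836.0656 / 1.524560 = $596,786.06

$596786.06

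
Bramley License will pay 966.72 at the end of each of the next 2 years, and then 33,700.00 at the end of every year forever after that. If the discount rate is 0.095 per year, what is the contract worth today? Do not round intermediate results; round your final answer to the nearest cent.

PV of 2-year annuity: 966.72 × [1 − (1+0.095)^−2] / 0.095 = 1689.10440
Perpetuity value at year 2: 33,700.00 / 0.095 = 354736.84211
PV of perpetuity: 354736.84211 / (1+0.095)^2 = 295854.41680
Total PV = 1689.10440 + 295854.41680 = 297543.52120

297543.52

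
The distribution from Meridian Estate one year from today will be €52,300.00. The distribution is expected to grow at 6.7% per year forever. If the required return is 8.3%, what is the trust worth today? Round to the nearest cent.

Growing perpetuity: P = D₁ / (r − g) = €52,300.0000 / (0.083 − 0.067) = €3,268,750.00

€3268750.00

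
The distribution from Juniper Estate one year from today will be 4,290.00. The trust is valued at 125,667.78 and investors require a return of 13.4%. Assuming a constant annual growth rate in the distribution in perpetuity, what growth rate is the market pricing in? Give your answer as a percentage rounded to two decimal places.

P = D₁/(r−g) ⇒ g = r − D₁/P = 0.134 − 4,290.00/125,667.78 = 0.099862

9.99%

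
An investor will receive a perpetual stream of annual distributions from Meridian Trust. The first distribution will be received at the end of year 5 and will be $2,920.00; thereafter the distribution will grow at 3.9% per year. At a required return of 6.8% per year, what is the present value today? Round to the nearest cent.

Value at end of year 4: C₁ / (r − g) = $2,920.00 / (0.068 − 0.039) = $100,689.6552
Discount to today: PV = $100,689.6552 / (1 + 0.068)^4 = $100,689.6552 / 1.301023 = $77,392.67

$77392.67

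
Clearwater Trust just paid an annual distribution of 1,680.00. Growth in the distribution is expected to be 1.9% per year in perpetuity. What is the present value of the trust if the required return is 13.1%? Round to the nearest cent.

15285.00

D₁ = D₀ × (1 + g) = 1,680.00 × 1.019 = 1,711.9200
Growing perpetuity: P = D₁ / (r − g) = 1,711.9200 / (0.131 − 0.019) = 15,285.00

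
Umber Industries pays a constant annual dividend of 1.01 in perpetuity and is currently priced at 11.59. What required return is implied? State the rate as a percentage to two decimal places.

8.71%

P = C/r ⇒ r = C/P = 1.01/11.59 = 0.087144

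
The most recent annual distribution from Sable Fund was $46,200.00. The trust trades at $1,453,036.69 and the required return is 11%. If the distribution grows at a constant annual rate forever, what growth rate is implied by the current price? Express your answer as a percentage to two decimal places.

P = D₀(1+g)/(r−g) ⇒ P(r−g) = D₀(1+g) ⇒ g(P+D₀) = P·r − D₀
g = (P·r − D₀)/(P + D₀) = ($1,453,036.69×0.11 − $46,200.00) / ($1,453,036.69 + $46,200.00) = 0.075795

7.58%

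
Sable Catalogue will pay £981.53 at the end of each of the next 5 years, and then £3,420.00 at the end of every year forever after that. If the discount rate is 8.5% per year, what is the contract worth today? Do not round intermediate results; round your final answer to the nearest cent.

PV of 5-year annuity: £981.53 × [1 − (1+0.085)^−5] / 0.085 = 3867.85842
Perpetuity value at year 5: £3,420.00 / 0.085 = 40235.29412
PV of perpetuity: 40235.29412 / (1+0.085)^5 = 26758.29821
Total PV = 3867.85842 + 26758.29821 = 30626.15663

£30626.16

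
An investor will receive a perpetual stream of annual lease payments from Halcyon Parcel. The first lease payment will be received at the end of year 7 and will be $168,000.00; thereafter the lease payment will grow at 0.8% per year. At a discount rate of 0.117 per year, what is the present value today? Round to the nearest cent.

Value at end of year 6: C₁ / (r − g) = $168,000.00 / (0.117 − 0.008) = $1,541,284.4037
Discount to today: PV = $1,541,284.4037 / (1 + 0.117)^6 = $1,541,284.4037 / 1.942312 = $793,530.72

$793530.72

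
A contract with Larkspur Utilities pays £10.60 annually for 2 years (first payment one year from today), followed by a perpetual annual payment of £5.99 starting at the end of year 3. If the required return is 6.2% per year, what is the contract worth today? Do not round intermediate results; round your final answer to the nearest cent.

PV of 2-year annuity: £10.60 × [1 − (1+0.062)^−2] / 0.062 = 19.37963
Perpetuity value at year 2: £5.99 / 0.062 = 96.61290
PV of perpetuity: 96.61290 / (1+0.062)^2 = 85.66158
Total PV = 19.37963 + 85.66158 = 105.04121

£105.04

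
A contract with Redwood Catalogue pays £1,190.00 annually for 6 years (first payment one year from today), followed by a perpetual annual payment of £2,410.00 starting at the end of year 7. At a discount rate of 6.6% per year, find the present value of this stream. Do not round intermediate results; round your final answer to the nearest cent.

£30627.46

PV of 6-year annuity: £1,190.00 × [1 − (1+0.066)^−6] / 0.066 = 5742.90865
Perpetuity value at year 6: £2,410.00 / 0.066 = 36515.15152
PV of perpetuity: 36515.15152 / (1+0.066)^6 = 24884.55500
Total PV = 5742.90865 + 24884.55500 = 30627.46365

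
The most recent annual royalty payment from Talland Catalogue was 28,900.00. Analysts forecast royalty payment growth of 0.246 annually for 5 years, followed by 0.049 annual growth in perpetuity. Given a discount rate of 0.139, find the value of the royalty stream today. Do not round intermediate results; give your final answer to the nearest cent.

D_1 = 36009.40000
D_2 = 44867.71240
D_3 = 55905.16965
D_4 = 69657.84138
D_5 = 86793.67036
Terminal value at year 5: TV = D_5×(1+g_2)/(r−g_2) = 91046.56021/0.09 = 1011628.44681
P_0 = D_1/(1+r)^1 + D_2/(1+r)^2 + D_3/(1+r)^3 + D_4/(1+r)^4 + D_5/(1+r)^5 + TV/(1+r)^5
    = 31614.92537 + 34584.89641 + 37833.87263 + 41388.06436 + 45276.14415 + 527718.61351 = 718416.51644

718416.52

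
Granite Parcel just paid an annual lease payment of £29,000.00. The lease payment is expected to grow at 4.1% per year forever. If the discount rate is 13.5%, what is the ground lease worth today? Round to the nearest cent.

£321159.57

D₁ = D₀ × (1 + g) = £29,000.00 × 1.041 = £30,189.0000
Growing perpetuity: P = D₁ / (r − g) = £30,189.0000 / (0.135 − 0.041) = £321,159.57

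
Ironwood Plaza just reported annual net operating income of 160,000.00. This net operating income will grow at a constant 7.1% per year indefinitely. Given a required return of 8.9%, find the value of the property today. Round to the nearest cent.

9520000.00

D₁ = D₀ × (1 + g) = 160,000.00 × 1.071 = 171,360.0000
Growing perpetuity: P = D₁ / (r − g) = 171,360.0000 / (0.089 − 0.071) = 9,520,000.00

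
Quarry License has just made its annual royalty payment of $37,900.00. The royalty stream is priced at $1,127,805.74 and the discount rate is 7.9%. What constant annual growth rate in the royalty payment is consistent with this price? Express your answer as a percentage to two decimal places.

4.39%

P = D₀(1+g)/(r−g) ⇒ P(r−g) = D₀(1+g) ⇒ g(P+D₀) = P·r − D₀
g = (P·r − D₀)/(P + D₀) = ($1,127,805.74×0.079 − $37,900.00) / ($1,127,805.74 + $37,900.00) = 0.043919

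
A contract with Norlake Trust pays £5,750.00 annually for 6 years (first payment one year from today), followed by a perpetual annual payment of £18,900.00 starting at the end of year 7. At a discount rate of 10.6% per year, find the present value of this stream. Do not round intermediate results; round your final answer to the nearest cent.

£122023.34

PV of 6-year annuity: £5,750.00 × [1 − (1+0.106)^−6] / 0.106 = 24608.48928
Perpetuity value at year 6: £18,900.00 / 0.106 = 178301.88679
PV of perpetuity: 178301.88679 / (1+0.106)^6 = 97414.85246
Total PV = 24608.48928 + 97414.85246 = 122023.34174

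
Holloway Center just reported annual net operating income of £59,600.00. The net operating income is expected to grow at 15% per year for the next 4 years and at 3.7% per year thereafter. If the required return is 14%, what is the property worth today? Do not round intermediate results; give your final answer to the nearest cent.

£865057.68

D_1 = 68540.00000
D_2 = 78821.00000
D_3 = 90644.15000
D_4 = 104240.77250
Terminal value at year 4: TV = D_4×(1+g_2)/(r−g_2) = 108097.68108/0.103 = 1049492.04934
P_0 = D_1/(1+r)^1 + D_2/(1+r)^2 + D_3/(1+r)^3 + D_4/(1+r)^4 + TV/(1+r)^4
    = 60122.80702 + 60650.20006 + 61182.21936 + 61718.90550 + 621383.54367 = 865057.67561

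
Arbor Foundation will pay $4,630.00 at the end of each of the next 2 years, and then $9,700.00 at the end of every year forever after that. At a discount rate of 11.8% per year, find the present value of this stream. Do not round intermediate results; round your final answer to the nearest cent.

$73612.26

PV of 2-year annuity: $4,630.00 × [1 − (1+0.118)^−2] / 0.118 = 7845.54901
Perpetuity value at year 2: $9,700.00 / 0.118 = 82203.38983
PV of perpetuity: 82203.38983 / (1+0.118)^2 = 65766.71048
Total PV = 7845.54901 + 65766.71048 = 73612.25949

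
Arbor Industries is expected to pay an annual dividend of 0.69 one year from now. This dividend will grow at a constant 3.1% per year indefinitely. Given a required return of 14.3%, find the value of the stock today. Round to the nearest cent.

6.16

Growing perpetuity: P = D₁ / (r − g) = 0.6900 / (0.143 − 0.031) = 6.16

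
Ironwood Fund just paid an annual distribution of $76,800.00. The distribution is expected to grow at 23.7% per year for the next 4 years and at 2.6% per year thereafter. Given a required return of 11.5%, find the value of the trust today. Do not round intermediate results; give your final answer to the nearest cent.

D_1 = 95001.60000
D_2 = 117516.97920
D_3 = 145368.50327
D_4 = 179820.83855
Terminal value at year 4: TV = D_4×(1+g_2)/(r−g_2) = 184496.18035/0.089 = 2072990.79042
P_0 = D_1/(1+r)^1 + D_2/(1+r)^2 + D_3/(1+r)^3 + D_4/(1+r)^4 + TV/(1+r)^4
    = 85203.22870 + 94525.91381 + 104868.65954 + 116343.07789 + 1341213.45975 = 1742154.33970

$1742154.34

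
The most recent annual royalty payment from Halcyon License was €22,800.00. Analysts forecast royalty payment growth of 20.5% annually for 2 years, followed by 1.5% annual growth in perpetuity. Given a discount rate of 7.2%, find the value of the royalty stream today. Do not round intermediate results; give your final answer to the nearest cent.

€567429.10

D_1 = 27474.00000
D_2 = 33106.17000
Terminal value at year 2: TV = D_2×(1+g_2)/(r−g_2) = 33602.76255/0.057 = 589522.15000
P_0 = D_1/(1+r)^1 + D_2/(1+r)^2 + TV/(1+r)^2
    = 25628.73134 + 28808.41536 + 512991.95777 = 567429.10448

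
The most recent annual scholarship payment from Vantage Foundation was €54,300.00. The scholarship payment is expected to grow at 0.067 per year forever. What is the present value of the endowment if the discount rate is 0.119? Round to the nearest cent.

D₁ = D₀ × (1 + g) = €54,300.00 × 1.067 = €57,938.1000
Growing perpetuity: P = D₁ / (r − g) = €57,938.1000 / (0.119 − 0.067) = €1,114,194.23

€1114194.23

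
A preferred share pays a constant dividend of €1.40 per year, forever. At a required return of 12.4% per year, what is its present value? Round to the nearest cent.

Level perpetuity: PV = C / r = €1.40 / 0.124 = €11.29

€11.29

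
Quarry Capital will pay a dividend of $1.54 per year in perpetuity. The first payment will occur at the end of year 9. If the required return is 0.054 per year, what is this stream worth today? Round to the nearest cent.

Value at end of year 8: C / r = $1.54 / 0.054 = $28.5185
Discount to today: PV = $28.5185 / (1 + 0.054)^8 = $28.5185 / 1.523088 = $18.72

$18.72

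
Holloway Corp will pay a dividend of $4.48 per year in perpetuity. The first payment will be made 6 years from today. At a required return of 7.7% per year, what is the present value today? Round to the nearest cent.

$40.15

Value at end of year 5: C / r = $4.48 / 0.077 = $58.1818
Discount to today: PV = $58.1818 / (1 + 0.077)^5 = $58.1818 / 1.449034 = $40.15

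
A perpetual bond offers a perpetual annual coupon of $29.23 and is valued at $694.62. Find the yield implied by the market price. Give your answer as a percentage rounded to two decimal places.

P = C/r ⇒ r = C/P = $29.23/$694.62 = 0.042081

4.21%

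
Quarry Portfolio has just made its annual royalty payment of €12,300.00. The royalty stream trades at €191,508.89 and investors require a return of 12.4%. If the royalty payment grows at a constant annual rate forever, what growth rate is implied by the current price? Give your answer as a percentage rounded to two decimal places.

5.62%

P = D₀(1+g)/(r−g) ⇒ P(r−g) = D₀(1+g) ⇒ g(P+D₀) = P·r − D₀
g = (P·r − D₀)/(P + D₀) = (€191,508.89×0.124 − €12,300.00) / (€191,508.89 + €12,300.00) = 0.056166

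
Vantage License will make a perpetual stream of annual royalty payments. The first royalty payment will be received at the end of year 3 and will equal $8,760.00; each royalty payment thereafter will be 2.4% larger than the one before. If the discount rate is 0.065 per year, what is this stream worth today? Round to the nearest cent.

Value at end of year 2: C₁ / (r − g) = $8,760.00 / (0.065 − 0.024) = $213,658.5366
Discount to today: PV = $213,658.5366 / (1 + 0.065)^2 = $213,658.5366 / 1.134225 = $188,374.03

$188374.03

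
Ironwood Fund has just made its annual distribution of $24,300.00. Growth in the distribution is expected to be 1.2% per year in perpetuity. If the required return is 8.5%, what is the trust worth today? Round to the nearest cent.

D₁ = D₀ × (1 + g) = $24,300.00 × 1.012 = $24,591.6000
Growing perpetuity: P = D₁ / (r − g) = $24,591.6000 / (0.085 − 0.012) = $336,871.23

$336871.23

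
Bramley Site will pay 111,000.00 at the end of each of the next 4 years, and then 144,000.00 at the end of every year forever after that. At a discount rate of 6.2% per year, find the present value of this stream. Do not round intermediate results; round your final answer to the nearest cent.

PV of 4-year annuity: 111,000.00 × [1 − (1+0.062)^−4] / 0.062 = 382871.78042
Perpetuity value at year 4: 144,000.00 / 0.062 = 2322580.64516
PV of perpetuity: 2322580.64516 / (1+0.062)^4 = 1825882.11922
Total PV = 382871.78042 + 1825882.11922 = 2208753.89963

2208753.90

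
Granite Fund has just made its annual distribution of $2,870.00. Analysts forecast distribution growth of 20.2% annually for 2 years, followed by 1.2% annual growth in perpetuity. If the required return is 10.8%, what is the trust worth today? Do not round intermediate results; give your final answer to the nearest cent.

D_1 = 3449.74000
D_2 = 4146.58748
Terminal value at year 2: TV = D_2×(1+g_2)/(r−g_2) = 4196.34653/0.096 = 43711.94302
P_0 = D_1/(1+r)^1 + D_2/(1+r)^2 + TV/(1+r)^2
    = 3113.48375 + 3377.62407 + 35605.78710 = 42096.89493

$42096.89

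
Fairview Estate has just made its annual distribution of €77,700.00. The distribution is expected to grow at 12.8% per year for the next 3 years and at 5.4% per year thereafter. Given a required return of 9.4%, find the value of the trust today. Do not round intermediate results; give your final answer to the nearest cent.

€2492171.03

D_1 = 87645.60000
D_2 = 98864.23680
D_3 = 111518.85911
Terminal value at year 3: TV = D_3×(1+g_2)/(r−g_2) = 117540.87750/0.04 = 2938521.93756
P_0 = D_1/(1+r)^1 + D_2/(1+r)^2 + D_3/(1+r)^3 + TV/(1+r)^3
    = 80114.80804 + 82604.66497 + 85171.90318 + 2244279.64888 = 2492171.02507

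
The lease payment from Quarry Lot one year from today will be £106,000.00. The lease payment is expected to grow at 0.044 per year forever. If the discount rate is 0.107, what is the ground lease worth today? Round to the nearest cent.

Growing perpetuity: P = D₁ / (r − g) = £106,000.0000 / (0.107 − 0.044) = £1,682,539.68

£1682539.68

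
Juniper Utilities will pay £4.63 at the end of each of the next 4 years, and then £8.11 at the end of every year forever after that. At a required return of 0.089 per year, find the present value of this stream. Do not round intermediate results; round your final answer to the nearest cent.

PV of 4-year annuity: £4.63 × [1 − (1+0.089)^−4] / 0.089 = 15.03289
Perpetuity value at year 4: £8.11 / 0.089 = 91.12360
PV of perpetuity: 91.12360 / (1+0.089)^4 = 64.79169
Total PV = 15.03289 + 64.79169 = 79.82458

£79.82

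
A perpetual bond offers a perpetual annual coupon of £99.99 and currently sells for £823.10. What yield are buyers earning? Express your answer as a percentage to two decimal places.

P = C/r ⇒ r = C/P = £99.99/£823.10 = 0.121480

12.15%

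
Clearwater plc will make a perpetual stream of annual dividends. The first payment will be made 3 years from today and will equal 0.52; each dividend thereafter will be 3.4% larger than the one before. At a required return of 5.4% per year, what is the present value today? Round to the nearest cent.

Value at end of year 2: C₁ / (r − g) = 0.52 / (0.054 − 0.034) = 26.0000
Discount to today: PV = 26.0000 / (1 + 0.054)^2 = 26.0000 / 1.110916 = 23.40

23.40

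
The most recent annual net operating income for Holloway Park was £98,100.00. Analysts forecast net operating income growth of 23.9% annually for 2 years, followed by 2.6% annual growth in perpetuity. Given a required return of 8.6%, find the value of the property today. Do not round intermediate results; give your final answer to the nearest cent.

£2423083.55

D_1 = 121545.90000
D_2 = 150595.37010
Terminal value at year 2: TV = D_2×(1+g_2)/(r−g_2) = 154510.84972/0.06 = 2575180.82871
P_0 = D_1/(1+r)^1 + D_2/(1+r)^2 + TV/(1+r)^2
    = 111920.71823 + 127688.55423 + 2183474.27727 = 2423083.54972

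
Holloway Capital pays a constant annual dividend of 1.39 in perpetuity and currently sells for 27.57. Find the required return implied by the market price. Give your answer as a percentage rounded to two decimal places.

P = C/r ⇒ r = C/P = 1.39/27.57 = 0.050417

5.04%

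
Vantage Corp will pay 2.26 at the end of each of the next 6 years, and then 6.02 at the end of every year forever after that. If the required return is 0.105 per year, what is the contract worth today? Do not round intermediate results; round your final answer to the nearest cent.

41.19

PV of 6-year annuity: 2.26 × [1 − (1+0.105)^−6] / 0.105 = 9.70033
Perpetuity value at year 6: 6.02 / 0.105 = 57.33333
PV of perpetuity: 57.33333 / (1+0.105)^6 = 31.49441
Total PV = 9.70033 + 31.49441 = 41.19474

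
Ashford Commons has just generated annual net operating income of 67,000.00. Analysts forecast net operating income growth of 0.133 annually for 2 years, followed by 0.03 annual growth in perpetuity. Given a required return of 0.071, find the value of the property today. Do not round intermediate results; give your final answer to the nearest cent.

D_1 = 75911.00000
D_2 = 86007.16300
Terminal value at year 2: TV = D_2×(1+g_2)/(r−g_2) = 88587.37789/0.041 = 2160667.75341
P_0 = D_1/(1+r)^1 + D_2/(1+r)^2 + TV/(1+r)^2
    = 70878.61811 + 74981.76874 + 1883688.33670 = 2029548.72355

2029548.72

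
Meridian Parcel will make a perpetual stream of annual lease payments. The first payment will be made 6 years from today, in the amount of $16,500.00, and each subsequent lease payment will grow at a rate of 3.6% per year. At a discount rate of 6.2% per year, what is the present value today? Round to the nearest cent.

Value at end of year 5: C₁ / (r − g) = $16,500.00 / (0.062 − 0.036) = $634,615.3846
Discount to today: PV = $634,615.3846 / (1 + 0.062)^5 = $634,615.3846 / 1.350898 = $469,772.96

$469772.96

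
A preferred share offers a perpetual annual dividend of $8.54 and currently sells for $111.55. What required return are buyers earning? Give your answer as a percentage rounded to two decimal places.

P = C/r ⇒ r = C/P = $8.54/$111.55 = 0.076558

7.66%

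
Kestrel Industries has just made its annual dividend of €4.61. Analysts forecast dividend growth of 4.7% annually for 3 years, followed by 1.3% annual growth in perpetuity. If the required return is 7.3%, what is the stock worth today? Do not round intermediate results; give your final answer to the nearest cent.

€85.48

D_1 = 4.82667
D_2 = 5.05352
D_3 = 5.29104
Terminal value at year 3: TV = D_3×(1+g_2)/(r−g_2) = 5.35982/0.06 = 89.33038
P_0 = D_1/(1+r)^1 + D_2/(1+r)^2 + D_3/(1+r)^3 + TV/(1+r)^3
    = 4.49829 + 4.38930 + 4.28294 + 72.31027 = 85.48080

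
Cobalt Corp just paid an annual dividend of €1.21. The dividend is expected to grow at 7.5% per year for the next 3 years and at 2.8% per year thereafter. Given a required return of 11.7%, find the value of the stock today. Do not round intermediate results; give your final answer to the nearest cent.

D_1 = 1.30075
D_2 = 1.39831
D_3 = 1.50318
Terminal value at year 3: TV = D_3×(1+g_2)/(r−g_2) = 1.54527/0.089 = 17.36256
P_0 = D_1/(1+r)^1 + D_2/(1+r)^2 + D_3/(1+r)^3 + TV/(1+r)^3
    = 1.16450 + 1.12072 + 1.07858 + 12.45817 = 15.82197

€15.82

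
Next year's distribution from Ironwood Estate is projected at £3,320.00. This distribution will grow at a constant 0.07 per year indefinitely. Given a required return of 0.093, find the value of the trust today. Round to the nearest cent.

£144347.83

Growing perpetuity: P = D₁ / (r − g) = £3,320.0000 / (0.093 − 0.07) = £144,347.83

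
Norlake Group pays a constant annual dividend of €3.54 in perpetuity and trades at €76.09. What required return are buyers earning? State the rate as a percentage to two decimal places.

4.65%

P = C/r ⇒ r = C/P = €3.54/€76.09 = 0.046524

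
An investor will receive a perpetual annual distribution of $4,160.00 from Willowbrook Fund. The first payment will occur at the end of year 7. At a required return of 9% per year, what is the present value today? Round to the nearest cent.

$27560.80

Value at end of year 6: C / r = $4,160.00 / 0.09 = $46,222.2222
Discount to today: PV = $46,222.2222 / (1 + 0.09)^6 = $46,222.2222 / 1.677100 = $27,560.80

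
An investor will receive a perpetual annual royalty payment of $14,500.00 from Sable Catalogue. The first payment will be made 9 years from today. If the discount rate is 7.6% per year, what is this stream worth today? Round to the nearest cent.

$106183.31

Value at end of year 8: C / r = $14,500.00 / 0.076 = $190,789.4737
Discount to today: PV = $190,789.4737 / (1 + 0.076)^8 = $190,789.4737 / 1.796794 = $106,183.31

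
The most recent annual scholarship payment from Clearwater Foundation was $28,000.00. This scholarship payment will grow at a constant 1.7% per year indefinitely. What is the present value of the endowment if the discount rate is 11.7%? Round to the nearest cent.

$284760.00

D₁ = D₀ × (1 + g) = $28,000.00 × 1.017 = $28,476.0000
Growing perpetuity: P = D₁ / (r − g) = $28,476.0000 / (0.117 − 0.017) = $284,760.00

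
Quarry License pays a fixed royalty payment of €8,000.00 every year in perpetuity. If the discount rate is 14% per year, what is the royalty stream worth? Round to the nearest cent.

Level perpetuity: PV = C / r = €8,000.00 / 0.14 = €57,142.86

€57142.86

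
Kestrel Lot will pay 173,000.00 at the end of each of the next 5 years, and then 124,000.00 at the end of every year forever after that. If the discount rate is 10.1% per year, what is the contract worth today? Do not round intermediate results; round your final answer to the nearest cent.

PV of 5-year annuity: 173,000.00 × [1 − (1+0.101)^−5] / 0.101 = 654134.18054
Perpetuity value at year 5: 124,000.00 / 0.101 = 1227722.77228
PV of perpetuity: 1227722.77228 / (1+0.101)^5 = 758863.59085
Total PV = 654134.18054 + 758863.59085 = 1412997.77139

1412997.77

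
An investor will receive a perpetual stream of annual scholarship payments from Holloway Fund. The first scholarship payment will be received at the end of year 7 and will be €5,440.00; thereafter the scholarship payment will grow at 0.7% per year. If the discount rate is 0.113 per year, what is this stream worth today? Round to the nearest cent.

Value at end of year 6: C₁ / (r − g) = €5,440.00 / (0.113 − 0.007) = €51,320.7547
Discount to today: PV = €51,320.7547 / (1 + 0.113)^6 = €51,320.7547 / 1.900951 = €26,997.41

€26997.41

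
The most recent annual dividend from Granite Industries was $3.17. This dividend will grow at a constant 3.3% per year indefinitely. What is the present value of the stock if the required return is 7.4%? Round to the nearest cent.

D₁ = D₀ × (1 + g) = $3.17 × 1.033 = $3.2746
Growing perpetuity: P = D₁ / (r − g) = $3.2746 / (0.074 − 0.033) = $79.87

$79.87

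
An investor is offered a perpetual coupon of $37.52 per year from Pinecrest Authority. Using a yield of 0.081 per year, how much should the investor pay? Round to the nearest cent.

Level perpetuity: PV = C / r = $37.52 / 0.081 = $463.21

$463.21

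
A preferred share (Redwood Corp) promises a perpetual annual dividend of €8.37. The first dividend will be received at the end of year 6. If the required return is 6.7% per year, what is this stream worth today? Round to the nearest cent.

Value at end of year 5: C / r = €8.37 / 0.067 = €124.9254
Discount to today: PV = €124.9254 / (1 + 0.067)^5 = €124.9254 / 1.383000 = €90.33

€90.33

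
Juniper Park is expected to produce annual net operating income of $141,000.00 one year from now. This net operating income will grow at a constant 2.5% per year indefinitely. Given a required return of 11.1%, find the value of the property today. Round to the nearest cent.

Growing perpetuity: P = D₁ / (r − g) = $141,000.0000 / (0.111 − 0.025) = $1,639,534.88

$1639534.88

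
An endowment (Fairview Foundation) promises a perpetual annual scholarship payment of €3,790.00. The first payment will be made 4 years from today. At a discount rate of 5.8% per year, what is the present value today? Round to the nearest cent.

Value at end of year 3: C / r = €3,790.00 / 0.058 = €65,344.8276
Discount to today: PV = €65,344.8276 / (1 + 0.058)^3 = €65,344.8276 / 1.184287 = €55,176.51

€55176.51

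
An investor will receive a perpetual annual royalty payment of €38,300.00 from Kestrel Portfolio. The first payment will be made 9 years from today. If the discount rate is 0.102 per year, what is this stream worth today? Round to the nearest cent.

€172641.76

Value at end of year 8: C / r = €38,300.00 / 0.102 = €375,490.1961
Discount to today: PV = €375,490.1961 / (1 + 0.102)^8 = €375,490.1961 / 2.174967 = €172,641.76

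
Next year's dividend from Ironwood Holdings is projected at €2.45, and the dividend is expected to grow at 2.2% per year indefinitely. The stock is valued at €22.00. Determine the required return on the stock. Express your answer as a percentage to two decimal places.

13.34%

P = D₁/(r − g) ⇒ r = D₁/P + g = €2.4500/€22.00 + 0.022 = 0.111364 + 0.022 = 0.133364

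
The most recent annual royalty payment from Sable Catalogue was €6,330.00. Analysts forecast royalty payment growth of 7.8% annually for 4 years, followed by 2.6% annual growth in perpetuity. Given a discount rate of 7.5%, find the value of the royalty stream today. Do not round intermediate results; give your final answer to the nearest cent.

€159525.34

D_1 = 6823.74000
D_2 = 7355.99172
D_3 = 7929.75907
D_4 = 8548.28028
Terminal value at year 4: TV = D_4×(1+g_2)/(r−g_2) = 8770.53557/0.049 = 178990.52182
P_0 = D_1/(1+r)^1 + D_2/(1+r)^2 + D_3/(1+r)^3 + D_4/(1+r)^4 + TV/(1+r)^4
    = 6347.66512 + 6365.37953 + 6383.14338 + 6400.95680 + 134028.19757 = 159525.34240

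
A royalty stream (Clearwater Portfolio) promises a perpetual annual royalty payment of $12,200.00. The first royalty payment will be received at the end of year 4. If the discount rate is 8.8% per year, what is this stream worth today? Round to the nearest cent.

$107644.16

Value at end of year 3: C / r = $12,200.00 / 0.088 = $138,636.3636
Discount to today: PV = $138,636.3636 / (1 + 0.088)^3 = $138,636.3636 / 1.287913 = $107,644.16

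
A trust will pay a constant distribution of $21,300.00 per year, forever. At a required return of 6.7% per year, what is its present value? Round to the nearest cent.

$317910.45

Level perpetuity: PV = C / r = $21,300.00 / 0.067 = $317,910.45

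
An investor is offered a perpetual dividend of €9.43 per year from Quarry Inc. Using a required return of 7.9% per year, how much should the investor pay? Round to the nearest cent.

Level perpetuity: PV = C / r = €9.43 / 0.079 = €119.37

€119.37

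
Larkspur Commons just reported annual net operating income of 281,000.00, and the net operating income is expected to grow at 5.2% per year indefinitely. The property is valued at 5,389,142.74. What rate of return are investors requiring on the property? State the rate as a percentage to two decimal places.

10.69%

D₁ = 281,000.00 × 1.052 = 295,612.0000
P = D₁/(r − g) ⇒ r = D₁/P + g = 295,612.0000/5,389,142.74 + 0.052 = 0.054853 + 0.052 = 0.106853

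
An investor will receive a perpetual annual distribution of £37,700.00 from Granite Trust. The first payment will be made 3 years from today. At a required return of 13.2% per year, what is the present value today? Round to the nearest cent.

Value at end of year 2: C / r = £37,700.00 / 0.132 = £285,606.0606
Discount to today: PV = £285,606.0606 / (1 + 0.132)^2 = £285,606.0606 / 1.281424 = £222,881.78

£222881.78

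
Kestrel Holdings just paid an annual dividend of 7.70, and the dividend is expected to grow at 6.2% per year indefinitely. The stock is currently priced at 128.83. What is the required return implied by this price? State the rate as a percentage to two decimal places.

12.55%

D₁ = 7.70 × 1.062 = 8.1774
P = D₁/(r − g) ⇒ r = D₁/P + g = 8.1774/128.83 + 0.062 = 0.063474 + 0.062 = 0.125474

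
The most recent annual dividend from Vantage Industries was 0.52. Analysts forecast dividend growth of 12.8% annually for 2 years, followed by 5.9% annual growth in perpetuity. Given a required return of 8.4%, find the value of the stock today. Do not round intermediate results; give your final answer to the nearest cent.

D_1 = 0.58656
D_2 = 0.66164
Terminal value at year 2: TV = D_2×(1+g_2)/(r−g_2) = 0.70068/0.025 = 28.02706
P_0 = D_1/(1+r)^1 + D_2/(1+r)^2 + TV/(1+r)^2
    = 0.54111 + 0.56307 + 23.85168 = 24.95586

24.96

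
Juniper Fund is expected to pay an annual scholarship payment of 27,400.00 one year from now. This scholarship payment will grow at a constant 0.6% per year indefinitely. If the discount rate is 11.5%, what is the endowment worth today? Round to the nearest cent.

Growing perpetuity: P = D₁ / (r − g) = 27,400.0000 / (0.115 − 0.006) = 251,376.15

251376.15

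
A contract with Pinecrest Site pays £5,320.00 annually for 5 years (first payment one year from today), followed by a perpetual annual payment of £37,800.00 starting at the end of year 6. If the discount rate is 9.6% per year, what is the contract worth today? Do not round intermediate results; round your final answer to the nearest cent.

PV of 5-year annuity: £5,320.00 × [1 − (1+0.096)^−5] / 0.096 = 20374.76807
Perpetuity value at year 5: £37,800.00 / 0.096 = 393750.00000
PV of perpetuity: 393750.00000 / (1+0.096)^5 = 248981.91107
Total PV = 20374.76807 + 248981.91107 = 269356.67914

£269356.68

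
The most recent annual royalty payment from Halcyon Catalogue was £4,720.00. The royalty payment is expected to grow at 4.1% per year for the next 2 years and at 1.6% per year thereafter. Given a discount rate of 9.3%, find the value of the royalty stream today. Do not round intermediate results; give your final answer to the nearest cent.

£65271.51

D_1 = 4913.52000
D_2 = 5114.97432
Terminal value at year 2: TV = D_2×(1+g_2)/(r−g_2) = 5196.81391/0.077 = 67491.08973
P_0 = D_1/(1+r)^1 + D_2/(1+r)^2 + TV/(1+r)^2
    = 4495.44373 + 4281.57084 + 56494.49313 = 65271.50771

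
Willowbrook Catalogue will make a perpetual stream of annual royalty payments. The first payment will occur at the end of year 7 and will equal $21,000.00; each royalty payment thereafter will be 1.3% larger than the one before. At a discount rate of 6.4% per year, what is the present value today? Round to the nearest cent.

Value at end of year 6: C₁ / (r − g) = $21,000.00 / (0.064 − 0.013) = $411,764.7059
Discount to today: PV = $411,764.7059 / (1 + 0.064)^6 = $411,764.7059 / 1.450941 = $283,791.48

$283791.48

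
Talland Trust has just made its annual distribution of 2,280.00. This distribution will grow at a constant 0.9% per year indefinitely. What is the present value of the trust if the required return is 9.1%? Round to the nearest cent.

D₁ = D₀ × (1 + g) = 2,280.00 × 1.009 = 2,300.5200
Growing perpetuity: P = D₁ / (r − g) = 2,300.5200 / (0.091 − 0.009) = 28,055.12

28055.12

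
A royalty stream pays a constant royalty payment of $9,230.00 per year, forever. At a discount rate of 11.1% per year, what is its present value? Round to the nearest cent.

Level perpetuity: PV = C / r = $9,230.00 / 0.111 = $83,153.15

$83153.15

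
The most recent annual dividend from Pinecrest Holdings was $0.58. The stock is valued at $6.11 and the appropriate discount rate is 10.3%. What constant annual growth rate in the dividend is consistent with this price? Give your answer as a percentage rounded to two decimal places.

P = D₀(1+g)/(r−g) ⇒ P(r−g) = D₀(1+g) ⇒ g(P+D₀) = P·r − D₀
g = (P·r − D₀)/(P + D₀) = ($6.11×0.103 − $0.58) / ($6.11 + $0.58) = 0.007374

0.74%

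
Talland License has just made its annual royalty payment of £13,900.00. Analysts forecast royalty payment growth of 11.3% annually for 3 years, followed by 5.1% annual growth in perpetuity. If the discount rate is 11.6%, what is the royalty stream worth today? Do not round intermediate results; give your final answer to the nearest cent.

£264420.87

D_1 = 15470.70000
D_2 = 17218.88910
D_3 = 19164.62357
Terminal value at year 3: TV = D_3×(1+g_2)/(r−g_2) = 20142.01937/0.065 = 309877.22108
P_0 = D_1/(1+r)^1 + D_2/(1+r)^2 + D_3/(1+r)^3 + TV/(1+r)^3
    = 13862.63441 + 13825.36926 + 13788.20429 + 222944.65708 = 264420.86504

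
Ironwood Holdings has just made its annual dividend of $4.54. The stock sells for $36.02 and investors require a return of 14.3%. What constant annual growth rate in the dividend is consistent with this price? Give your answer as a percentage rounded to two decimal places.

P = D₀(1+g)/(r−g) ⇒ P(r−g) = D₀(1+g) ⇒ g(P+D₀) = P·r − D₀
g = (P·r − D₀)/(P + D₀) = ($36.02×0.143 − $4.54) / ($36.02 + $4.54) = 0.015061

1.51%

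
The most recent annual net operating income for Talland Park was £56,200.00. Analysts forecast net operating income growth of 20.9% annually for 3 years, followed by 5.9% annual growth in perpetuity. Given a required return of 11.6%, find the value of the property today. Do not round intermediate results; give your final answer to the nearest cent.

D_1 = 67945.80000
D_2 = 82146.47220
D_3 = 99315.08489
Terminal value at year 3: TV = D_3×(1+g_2)/(r−g_2) = 105174.67490/0.057 = 1845169.73506
P_0 = D_1/(1+r)^1 + D_2/(1+r)^2 + D_3/(1+r)^3 + TV/(1+r)^3
    = 60883.33333 + 65956.94444 + 71453.35648 + 1327528.14937 = 1525821.78363

£1525821.78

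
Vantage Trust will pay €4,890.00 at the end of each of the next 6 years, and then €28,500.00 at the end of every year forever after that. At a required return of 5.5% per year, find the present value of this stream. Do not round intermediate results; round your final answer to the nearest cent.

€400237.35

PV of 6-year annuity: €4,890.00 × [1 − (1+0.055)^−6] / 0.055 = 24428.14321
Perpetuity value at year 6: €28,500.00 / 0.055 = 518181.81818
PV of perpetuity: 518181.81818 / (1+0.055)^6 = 375809.20439
Total PV = 24428.14321 + 375809.20439 = 400237.34759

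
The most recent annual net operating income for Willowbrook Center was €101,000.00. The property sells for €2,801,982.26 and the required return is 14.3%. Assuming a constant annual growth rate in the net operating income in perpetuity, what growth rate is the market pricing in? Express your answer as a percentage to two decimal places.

P = D₀(1+g)/(r−g) ⇒ P(r−g) = D₀(1+g) ⇒ g(P+D₀) = P·r − D₀
g = (P·r − D₀)/(P + D₀) = (€2,801,982.26×0.143 − €101,000.00) / (€2,801,982.26 + €101,000.00) = 0.103233

10.32%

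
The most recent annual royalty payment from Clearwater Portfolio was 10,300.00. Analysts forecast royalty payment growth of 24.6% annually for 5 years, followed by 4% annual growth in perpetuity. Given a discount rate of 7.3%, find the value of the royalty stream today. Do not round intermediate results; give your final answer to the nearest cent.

D_1 = 12833.80000
D_2 = 15990.91480
D_3 = 19924.67984
D_4 = 24826.15108
D_5 = 30933.38425
Terminal value at year 5: TV = D_5×(1+g_2)/(r−g_2) = 32170.71962/0.033 = 974870.29144
P_0 = D_1/(1+r)^1 + D_2/(1+r)^2 + D_3/(1+r)^3 + D_4/(1+r)^4 + D_5/(1+r)^5 + TV/(1+r)^5
    = 11960.67102 + 13889.09234 + 16128.43342 + 18728.82390 + 21748.47584 + 685406.51136 = 767862.00789

767862.01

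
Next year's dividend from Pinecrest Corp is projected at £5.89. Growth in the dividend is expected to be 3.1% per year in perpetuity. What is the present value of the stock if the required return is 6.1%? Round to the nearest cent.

£196.33

Growing perpetuity: P = D₁ / (r − g) = £5.8900 / (0.061 − 0.031) = £196.33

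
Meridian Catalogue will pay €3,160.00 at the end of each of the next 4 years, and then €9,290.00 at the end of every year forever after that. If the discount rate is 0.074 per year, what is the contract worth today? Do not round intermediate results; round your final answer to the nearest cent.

€104963.06

PV of 4-year annuity: €3,160.00 × [1 − (1+0.074)^−4] / 0.074 = 10607.63934
Perpetuity value at year 4: €9,290.00 / 0.074 = 125540.54054
PV of perpetuity: 125540.54054 / (1+0.074)^4 = 94355.42362
Total PV = 10607.63934 + 94355.42362 = 104963.06296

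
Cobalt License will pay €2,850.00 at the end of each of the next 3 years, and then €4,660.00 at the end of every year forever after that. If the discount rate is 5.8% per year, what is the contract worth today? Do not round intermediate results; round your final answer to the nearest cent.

€75488.72

PV of 3-year annuity: €2,850.00 × [1 − (1+0.058)^−3] / 0.058 = 7646.36152
Perpetuity value at year 3: €4,660.00 / 0.058 = 80344.82759
PV of perpetuity: 80344.82759 / (1+0.058)^3 = 67842.35577
Total PV = 7646.36152 + 67842.35577 = 75488.71729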